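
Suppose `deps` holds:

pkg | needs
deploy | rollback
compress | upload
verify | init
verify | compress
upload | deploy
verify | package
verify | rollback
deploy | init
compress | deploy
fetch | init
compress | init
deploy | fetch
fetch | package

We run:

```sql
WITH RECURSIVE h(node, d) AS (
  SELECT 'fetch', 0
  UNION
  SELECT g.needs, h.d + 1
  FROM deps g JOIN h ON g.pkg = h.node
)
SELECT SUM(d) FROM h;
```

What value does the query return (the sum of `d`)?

Base: (fetch, d=0).
Iteration 1: edges from {fetch} -> (init, d=1), (package, d=1).
Iteration 2: no outgoing edges from {init,package}; recursion stops.
SUM(d) = 0 + 1 + 1 = 2.

2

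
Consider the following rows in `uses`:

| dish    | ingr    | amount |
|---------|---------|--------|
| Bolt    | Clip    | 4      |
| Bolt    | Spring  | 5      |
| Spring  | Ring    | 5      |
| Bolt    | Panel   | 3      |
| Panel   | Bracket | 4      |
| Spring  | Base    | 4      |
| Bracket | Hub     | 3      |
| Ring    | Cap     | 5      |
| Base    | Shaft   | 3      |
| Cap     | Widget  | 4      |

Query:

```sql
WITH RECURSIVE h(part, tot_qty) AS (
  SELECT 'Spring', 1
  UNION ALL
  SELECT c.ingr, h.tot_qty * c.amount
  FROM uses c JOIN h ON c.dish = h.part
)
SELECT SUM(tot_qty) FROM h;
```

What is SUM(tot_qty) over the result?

147

Base: (Spring, tot_qty=1).
Iteration 1: components of {Spring} -> Base = 1*4 = 4, Ring = 1*5 = 5.
Iteration 2: components of {Base,Ring} -> Cap = 5*5 = 25, Shaft = 4*3 = 12.
Iteration 3: components of {Cap,Shaft} -> Widget = 25*4 = 100.
Iteration 4: no further components; recursion stops.
SUM(tot_qty) = 1 + 5 + 4 + 25 + 12 + 100 = 147.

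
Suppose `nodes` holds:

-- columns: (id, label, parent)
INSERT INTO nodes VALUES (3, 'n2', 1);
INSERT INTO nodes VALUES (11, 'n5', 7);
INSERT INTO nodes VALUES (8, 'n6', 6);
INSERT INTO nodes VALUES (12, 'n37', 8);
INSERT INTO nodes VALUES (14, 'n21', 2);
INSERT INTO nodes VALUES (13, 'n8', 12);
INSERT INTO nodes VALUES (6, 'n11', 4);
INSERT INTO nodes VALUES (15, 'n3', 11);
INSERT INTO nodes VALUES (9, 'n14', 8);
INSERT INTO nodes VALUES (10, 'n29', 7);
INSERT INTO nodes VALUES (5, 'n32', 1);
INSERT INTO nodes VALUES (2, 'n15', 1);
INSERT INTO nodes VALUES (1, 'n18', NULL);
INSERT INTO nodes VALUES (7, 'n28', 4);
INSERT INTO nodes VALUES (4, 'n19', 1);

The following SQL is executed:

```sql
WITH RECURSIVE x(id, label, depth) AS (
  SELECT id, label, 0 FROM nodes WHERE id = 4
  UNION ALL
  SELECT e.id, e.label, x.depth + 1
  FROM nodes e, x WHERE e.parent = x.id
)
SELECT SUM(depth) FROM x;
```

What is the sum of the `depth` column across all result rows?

Base: id=4 (n19) at depth 0.
Iteration 1: rows with parent in {4} -> n11 (id 6, depth 1), n28 (id 7, depth 1).
Iteration 2: rows with parent in {6,7} -> n6 (id 8, depth 2), n29 (id 10, depth 2), n5 (id 11, depth 2).
Iteration 3: rows with parent in {8,10,11} -> n14 (id 9, depth 3), n37 (id 12, depth 3), n3 (id 15, depth 3).
Iteration 4: rows with parent in {9,12,15} -> n8 (id 13, depth 4).
Iteration 5: no rows with parent in {13}; recursion stops.
SUM(depth) = 0 + 1 + 1 + 2 + 2 + 2 + 3 + 3 + 3 + 4 = 21.

21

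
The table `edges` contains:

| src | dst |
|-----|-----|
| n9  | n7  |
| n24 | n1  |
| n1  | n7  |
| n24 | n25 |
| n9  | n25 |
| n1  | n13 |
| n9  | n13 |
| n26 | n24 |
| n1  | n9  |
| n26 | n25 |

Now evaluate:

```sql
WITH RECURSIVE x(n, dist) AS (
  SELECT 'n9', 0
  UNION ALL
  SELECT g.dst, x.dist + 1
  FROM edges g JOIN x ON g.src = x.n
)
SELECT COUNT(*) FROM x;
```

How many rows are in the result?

Base: (n9, dist=0).
Iteration 1: edges from {n9} -> (n13, dist=1), (n25, dist=1), (n7, dist=1).
Iteration 2: no outgoing edges from {n13,n25,n7}; recursion stops.
Total rows emitted: 4.

4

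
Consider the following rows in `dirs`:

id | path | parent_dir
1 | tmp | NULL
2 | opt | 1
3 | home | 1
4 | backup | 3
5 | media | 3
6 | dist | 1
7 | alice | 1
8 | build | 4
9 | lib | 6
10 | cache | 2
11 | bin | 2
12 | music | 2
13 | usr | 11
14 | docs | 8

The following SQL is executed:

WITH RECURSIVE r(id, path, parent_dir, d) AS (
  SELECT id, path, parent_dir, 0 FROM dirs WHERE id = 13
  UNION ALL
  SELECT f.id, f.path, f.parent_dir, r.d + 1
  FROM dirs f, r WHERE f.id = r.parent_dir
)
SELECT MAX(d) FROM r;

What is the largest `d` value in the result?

Base: id=13 (usr), parent_dir=11, d 0.
Iteration 1: join on id=11 -> bin (id 11, parent_dir=2, d 1).
Iteration 2: join on id=2 -> opt (id 2, parent_dir=1, d 2).
Iteration 3: join on id=1 -> tmp (id 1, parent_dir=NULL, d 3).
Iteration 4: parent_dir is NULL; no match; recursion stops.
d values: 0, 1, 2, 3; the maximum is 3.

3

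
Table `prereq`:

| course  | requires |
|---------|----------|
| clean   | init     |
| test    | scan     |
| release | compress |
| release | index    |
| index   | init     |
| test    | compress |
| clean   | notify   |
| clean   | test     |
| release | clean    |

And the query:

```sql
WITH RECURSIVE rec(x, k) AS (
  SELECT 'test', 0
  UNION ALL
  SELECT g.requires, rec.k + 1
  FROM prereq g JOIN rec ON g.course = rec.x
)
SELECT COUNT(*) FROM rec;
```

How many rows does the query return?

3

Base: (test, k=0).
Iteration 1: edges from {test} -> (compress, k=1), (scan, k=1).
Iteration 2: no outgoing edges from {compress,scan}; recursion stops.
Total rows emitted: 3.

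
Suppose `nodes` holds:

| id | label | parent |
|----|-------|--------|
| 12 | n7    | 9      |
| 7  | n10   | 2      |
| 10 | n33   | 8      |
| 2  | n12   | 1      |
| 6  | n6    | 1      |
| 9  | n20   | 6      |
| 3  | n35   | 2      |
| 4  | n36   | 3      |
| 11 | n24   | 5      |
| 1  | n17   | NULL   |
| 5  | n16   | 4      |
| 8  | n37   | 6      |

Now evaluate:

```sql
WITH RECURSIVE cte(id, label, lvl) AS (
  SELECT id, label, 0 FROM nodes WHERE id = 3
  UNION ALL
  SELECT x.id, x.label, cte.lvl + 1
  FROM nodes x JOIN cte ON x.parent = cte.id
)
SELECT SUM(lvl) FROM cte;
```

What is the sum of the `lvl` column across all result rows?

6

Base: id=3 (n35) at lvl 0.
Iteration 1: rows with parent in {3} -> n36 (id 4, lvl 1).
Iteration 2: rows with parent in {4} -> n16 (id 5, lvl 2).
Iteration 3: rows with parent in {5} -> n24 (id 11, lvl 3).
Iteration 4: no rows with parent in {11}; recursion stops.
SUM(lvl) = 0 + 1 + 2 + 3 = 6.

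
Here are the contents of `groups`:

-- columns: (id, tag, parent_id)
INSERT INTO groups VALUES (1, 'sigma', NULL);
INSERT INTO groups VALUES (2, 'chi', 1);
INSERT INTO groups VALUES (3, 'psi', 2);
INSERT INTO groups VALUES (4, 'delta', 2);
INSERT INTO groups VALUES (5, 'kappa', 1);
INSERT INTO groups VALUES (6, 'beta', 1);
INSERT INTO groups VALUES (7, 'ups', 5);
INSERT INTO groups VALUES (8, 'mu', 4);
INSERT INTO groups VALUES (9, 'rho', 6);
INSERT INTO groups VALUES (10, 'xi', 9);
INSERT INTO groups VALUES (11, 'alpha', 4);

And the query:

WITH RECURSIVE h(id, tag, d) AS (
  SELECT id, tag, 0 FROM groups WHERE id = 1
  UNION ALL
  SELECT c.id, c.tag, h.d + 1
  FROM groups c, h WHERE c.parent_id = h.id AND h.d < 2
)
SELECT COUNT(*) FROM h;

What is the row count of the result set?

8

Base: id=1 (sigma) at d 0.
Iteration 1: rows with parent_id in {1} -> chi (id 2, d 1), kappa (id 5, d 1), beta (id 6, d 1).
Iteration 2: rows with parent_id in {2,5,6} -> psi (id 3, d 2), delta (id 4, d 2), ups (id 7, d 2), rho (id 9, d 2).
Iteration 3: d < 2 fails for all current rows; recursion stops.
Total rows emitted: 8.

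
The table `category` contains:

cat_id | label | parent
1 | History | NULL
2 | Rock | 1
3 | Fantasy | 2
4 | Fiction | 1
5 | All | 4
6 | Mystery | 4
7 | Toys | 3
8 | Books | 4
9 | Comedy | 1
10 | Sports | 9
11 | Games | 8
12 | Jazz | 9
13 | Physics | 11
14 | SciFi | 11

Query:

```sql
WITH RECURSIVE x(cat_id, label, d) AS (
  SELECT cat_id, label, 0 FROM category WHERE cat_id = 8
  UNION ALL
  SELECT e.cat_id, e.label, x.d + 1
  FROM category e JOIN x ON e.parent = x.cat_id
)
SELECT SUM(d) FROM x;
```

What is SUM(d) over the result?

Base: cat_id=8 (Books) at d 0.
Iteration 1: rows with parent in {8} -> Games (id 11, d 1).
Iteration 2: rows with parent in {11} -> Physics (id 13, d 2), SciFi (id 14, d 2).
Iteration 3: no rows with parent in {13,14}; recursion stops.
SUM(d) = 0 + 1 + 2 + 2 = 5.

5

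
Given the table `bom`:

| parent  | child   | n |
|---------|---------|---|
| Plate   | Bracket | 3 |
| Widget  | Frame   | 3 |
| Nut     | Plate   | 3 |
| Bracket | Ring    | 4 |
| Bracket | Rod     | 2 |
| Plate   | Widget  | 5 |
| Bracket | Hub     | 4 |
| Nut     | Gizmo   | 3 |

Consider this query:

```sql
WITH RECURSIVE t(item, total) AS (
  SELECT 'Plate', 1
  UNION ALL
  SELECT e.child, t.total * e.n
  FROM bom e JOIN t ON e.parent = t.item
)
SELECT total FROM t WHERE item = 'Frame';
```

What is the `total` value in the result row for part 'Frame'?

Base: (Plate, total=1).
Iteration 1: components of {Plate} -> Bracket = 1*3 = 3, Widget = 1*5 = 5.
Iteration 2: components of {Bracket,Widget} -> Frame = 5*3 = 15, Hub = 3*4 = 12, Ring = 3*4 = 12, Rod = 3*2 = 6.
Iteration 3: no further components; recursion stops.

15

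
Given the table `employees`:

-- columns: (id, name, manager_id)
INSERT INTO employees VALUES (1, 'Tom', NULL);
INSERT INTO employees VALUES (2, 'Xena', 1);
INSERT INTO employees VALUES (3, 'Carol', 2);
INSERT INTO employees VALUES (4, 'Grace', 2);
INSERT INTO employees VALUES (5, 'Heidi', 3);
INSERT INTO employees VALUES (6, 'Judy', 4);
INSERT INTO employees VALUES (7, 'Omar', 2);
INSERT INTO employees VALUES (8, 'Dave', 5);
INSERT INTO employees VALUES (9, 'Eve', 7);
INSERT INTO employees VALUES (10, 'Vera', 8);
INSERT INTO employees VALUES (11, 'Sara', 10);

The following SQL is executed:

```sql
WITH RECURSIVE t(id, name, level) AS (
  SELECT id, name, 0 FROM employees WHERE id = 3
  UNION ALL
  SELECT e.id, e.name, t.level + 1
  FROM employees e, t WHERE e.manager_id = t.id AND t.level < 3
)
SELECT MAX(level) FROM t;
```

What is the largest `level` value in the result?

Base: id=3 (Carol) at level 0.
Iteration 1: rows with manager_id in {3} -> Heidi (id 5, level 1).
Iteration 2: rows with manager_id in {5} -> Dave (id 8, level 2).
Iteration 3: rows with manager_id in {8} -> Vera (id 10, level 3).
Iteration 4: level < 3 fails for all current rows; recursion stops.
level values: 0, 1, 2, 3; the maximum is 3.

3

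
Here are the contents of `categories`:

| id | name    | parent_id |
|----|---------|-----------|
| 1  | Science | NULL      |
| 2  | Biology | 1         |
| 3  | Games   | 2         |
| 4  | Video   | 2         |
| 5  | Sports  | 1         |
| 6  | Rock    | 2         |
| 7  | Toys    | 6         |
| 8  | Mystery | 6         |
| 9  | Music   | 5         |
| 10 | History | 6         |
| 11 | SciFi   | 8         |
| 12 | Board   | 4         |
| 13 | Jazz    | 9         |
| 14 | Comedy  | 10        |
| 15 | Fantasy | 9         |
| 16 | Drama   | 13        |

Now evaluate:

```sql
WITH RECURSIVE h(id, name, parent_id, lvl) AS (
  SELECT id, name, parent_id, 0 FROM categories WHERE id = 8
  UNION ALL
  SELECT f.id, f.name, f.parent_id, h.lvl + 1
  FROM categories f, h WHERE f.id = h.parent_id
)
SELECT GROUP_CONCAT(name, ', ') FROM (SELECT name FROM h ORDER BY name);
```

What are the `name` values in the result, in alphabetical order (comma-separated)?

Base: id=8 (Mystery), parent_id=6, lvl 0.
Iteration 1: join on id=6 -> Rock (id 6, parent_id=2, lvl 1).
Iteration 2: join on id=2 -> Biology (id 2, parent_id=1, lvl 2).
Iteration 3: join on id=1 -> Science (id 1, parent_id=NULL, lvl 3).
Iteration 4: parent_id is NULL; no match; recursion stops.

Biology, Mystery, Rock, Science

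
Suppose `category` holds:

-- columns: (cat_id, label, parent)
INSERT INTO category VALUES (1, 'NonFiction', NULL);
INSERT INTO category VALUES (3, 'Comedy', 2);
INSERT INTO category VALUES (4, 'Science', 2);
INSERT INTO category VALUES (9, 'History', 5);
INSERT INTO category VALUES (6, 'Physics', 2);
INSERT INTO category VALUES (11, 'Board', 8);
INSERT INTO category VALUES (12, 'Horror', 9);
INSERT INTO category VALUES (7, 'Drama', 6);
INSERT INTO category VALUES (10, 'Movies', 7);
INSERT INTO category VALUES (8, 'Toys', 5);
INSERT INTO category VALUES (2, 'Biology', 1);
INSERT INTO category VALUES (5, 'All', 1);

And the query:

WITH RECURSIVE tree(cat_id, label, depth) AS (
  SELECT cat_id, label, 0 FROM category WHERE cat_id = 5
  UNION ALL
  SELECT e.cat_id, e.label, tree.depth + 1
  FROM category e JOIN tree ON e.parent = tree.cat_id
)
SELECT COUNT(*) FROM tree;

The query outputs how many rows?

5

Base: cat_id=5 (All) at depth 0.
Iteration 1: rows with parent in {5} -> Toys (id 8, depth 1), History (id 9, depth 1).
Iteration 2: rows with parent in {8,9} -> Board (id 11, depth 2), Horror (id 12, depth 2).
Iteration 3: no rows with parent in {11,12}; recursion stops.
Total rows emitted: 5.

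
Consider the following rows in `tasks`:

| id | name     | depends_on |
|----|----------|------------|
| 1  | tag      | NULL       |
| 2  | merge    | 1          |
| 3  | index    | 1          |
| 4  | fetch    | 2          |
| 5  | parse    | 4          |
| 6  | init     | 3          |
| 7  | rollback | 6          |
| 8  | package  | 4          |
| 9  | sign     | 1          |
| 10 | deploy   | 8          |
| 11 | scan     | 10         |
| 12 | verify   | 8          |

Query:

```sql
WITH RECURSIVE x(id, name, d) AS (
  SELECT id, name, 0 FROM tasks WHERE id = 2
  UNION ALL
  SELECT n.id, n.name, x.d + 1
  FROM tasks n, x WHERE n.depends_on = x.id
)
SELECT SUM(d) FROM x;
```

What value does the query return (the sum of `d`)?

Base: id=2 (merge) at d 0.
Iteration 1: rows with depends_on in {2} -> fetch (id 4, d 1).
Iteration 2: rows with depends_on in {4} -> parse (id 5, d 2), package (id 8, d 2).
Iteration 3: rows with depends_on in {5,8} -> deploy (id 10, d 3), verify (id 12, d 3).
Iteration 4: rows with depends_on in {10,12} -> scan (id 11, d 4).
Iteration 5: no rows with depends_on in {11}; recursion stops.
SUM(d) = 0 + 1 + 2 + 2 + 3 + 3 + 4 = 15.

15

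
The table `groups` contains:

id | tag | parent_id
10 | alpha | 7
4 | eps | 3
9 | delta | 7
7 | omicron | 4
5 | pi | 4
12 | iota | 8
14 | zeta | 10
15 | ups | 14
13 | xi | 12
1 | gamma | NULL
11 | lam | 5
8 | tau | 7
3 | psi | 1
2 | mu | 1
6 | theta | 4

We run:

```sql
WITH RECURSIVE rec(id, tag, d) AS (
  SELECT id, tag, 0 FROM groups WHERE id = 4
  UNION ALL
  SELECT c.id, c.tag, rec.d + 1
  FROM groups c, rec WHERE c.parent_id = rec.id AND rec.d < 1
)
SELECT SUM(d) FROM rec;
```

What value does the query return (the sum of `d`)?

Base: id=4 (eps) at d 0.
Iteration 1: rows with parent_id in {4} -> pi (id 5, d 1), theta (id 6, d 1), omicron (id 7, d 1).
Iteration 2: d < 1 fails for all current rows; recursion stops.
SUM(d) = 0 + 1 + 1 + 1 = 3.

3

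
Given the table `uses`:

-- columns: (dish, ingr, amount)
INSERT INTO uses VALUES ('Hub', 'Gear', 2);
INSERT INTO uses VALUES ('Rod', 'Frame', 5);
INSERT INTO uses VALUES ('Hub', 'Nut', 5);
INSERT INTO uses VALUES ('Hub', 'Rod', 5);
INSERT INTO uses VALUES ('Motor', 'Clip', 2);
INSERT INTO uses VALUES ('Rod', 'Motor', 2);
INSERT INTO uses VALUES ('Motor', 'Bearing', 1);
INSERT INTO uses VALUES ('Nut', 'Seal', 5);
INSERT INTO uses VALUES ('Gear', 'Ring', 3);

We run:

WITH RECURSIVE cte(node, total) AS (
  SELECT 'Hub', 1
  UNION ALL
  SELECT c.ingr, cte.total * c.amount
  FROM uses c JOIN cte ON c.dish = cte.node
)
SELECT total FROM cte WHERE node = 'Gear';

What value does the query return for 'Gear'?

Base: (Hub, total=1).
Iteration 1: components of {Hub} -> Gear = 1*2 = 2, Nut = 1*5 = 5, Rod = 1*5 = 5.
Iteration 2: components of {Gear,Nut,Rod} -> Frame = 5*5 = 25, Motor = 5*2 = 10, Ring = 2*3 = 6, Seal = 5*5 = 25.
Iteration 3: components of {Frame,Motor,Ring,Seal} -> Bearing = 10*1 = 10, Clip = 10*2 = 20.
Iteration 4: no further components; recursion stops.

2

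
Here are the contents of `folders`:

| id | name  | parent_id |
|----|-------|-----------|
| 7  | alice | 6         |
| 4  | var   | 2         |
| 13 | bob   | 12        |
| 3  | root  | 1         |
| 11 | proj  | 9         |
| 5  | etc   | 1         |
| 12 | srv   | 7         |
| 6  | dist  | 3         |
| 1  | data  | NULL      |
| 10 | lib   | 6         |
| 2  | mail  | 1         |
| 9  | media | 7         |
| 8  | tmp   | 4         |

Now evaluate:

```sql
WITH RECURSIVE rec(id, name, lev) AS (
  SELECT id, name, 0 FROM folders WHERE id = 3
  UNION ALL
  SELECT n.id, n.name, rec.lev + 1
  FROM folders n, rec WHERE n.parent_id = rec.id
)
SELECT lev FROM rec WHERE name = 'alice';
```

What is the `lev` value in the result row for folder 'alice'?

2

Base: id=3 (root) at lev 0.
Iteration 1: rows with parent_id in {3} -> dist (id 6, lev 1).
Iteration 2: rows with parent_id in {6} -> alice (id 7, lev 2), lib (id 10, lev 2).
Iteration 3: rows with parent_id in {7,10} -> media (id 9, lev 3), srv (id 12, lev 3).
Iteration 4: rows with parent_id in {9,12} -> proj (id 11, lev 4), bob (id 13, lev 4).
Iteration 5: no rows with parent_id in {11,13}; recursion stops.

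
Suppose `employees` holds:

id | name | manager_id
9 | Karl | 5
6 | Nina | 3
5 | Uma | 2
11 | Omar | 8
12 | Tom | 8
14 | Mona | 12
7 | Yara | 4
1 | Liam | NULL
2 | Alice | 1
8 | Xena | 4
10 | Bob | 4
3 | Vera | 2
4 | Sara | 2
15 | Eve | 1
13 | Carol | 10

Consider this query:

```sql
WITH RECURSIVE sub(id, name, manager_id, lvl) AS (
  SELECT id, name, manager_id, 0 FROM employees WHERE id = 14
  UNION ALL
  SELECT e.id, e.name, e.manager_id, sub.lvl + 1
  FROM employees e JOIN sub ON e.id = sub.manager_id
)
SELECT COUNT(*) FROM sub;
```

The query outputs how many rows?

Base: id=14 (Mona), manager_id=12, lvl 0.
Iteration 1: join on id=12 -> Tom (id 12, manager_id=8, lvl 1).
Iteration 2: join on id=8 -> Xena (id 8, manager_id=4, lvl 2).
Iteration 3: join on id=4 -> Sara (id 4, manager_id=2, lvl 3).
Iteration 4: join on id=2 -> Alice (id 2, manager_id=1, lvl 4).
Iteration 5: join on id=1 -> Liam (id 1, manager_id=NULL, lvl 5).
Iteration 6: manager_id is NULL; no match; recursion stops.
Total rows emitted: 6.

6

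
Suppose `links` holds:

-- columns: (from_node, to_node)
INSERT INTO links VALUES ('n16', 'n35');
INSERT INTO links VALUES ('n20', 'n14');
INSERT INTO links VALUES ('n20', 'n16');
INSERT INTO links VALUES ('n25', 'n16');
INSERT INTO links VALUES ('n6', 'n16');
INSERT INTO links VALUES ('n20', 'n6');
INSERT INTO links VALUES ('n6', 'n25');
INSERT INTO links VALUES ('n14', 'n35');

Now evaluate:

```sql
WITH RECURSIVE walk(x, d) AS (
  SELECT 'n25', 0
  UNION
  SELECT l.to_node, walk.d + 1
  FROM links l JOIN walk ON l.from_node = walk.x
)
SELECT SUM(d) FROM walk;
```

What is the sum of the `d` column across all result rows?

Base: (n25, d=0).
Iteration 1: edges from {n25} -> (n16, d=1).
Iteration 2: edges from {n16} -> (n35, d=2).
Iteration 3: no outgoing edges from {n35}; recursion stops.
SUM(d) = 0 + 1 + 2 = 3.

3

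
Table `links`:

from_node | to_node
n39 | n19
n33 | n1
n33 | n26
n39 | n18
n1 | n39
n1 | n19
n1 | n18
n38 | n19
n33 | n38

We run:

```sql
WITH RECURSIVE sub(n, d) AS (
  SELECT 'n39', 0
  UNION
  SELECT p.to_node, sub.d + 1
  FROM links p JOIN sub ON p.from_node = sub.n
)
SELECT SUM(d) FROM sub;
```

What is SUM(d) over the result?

2

Base: (n39, d=0).
Iteration 1: edges from {n39} -> (n18, d=1), (n19, d=1).
Iteration 2: no outgoing edges from {n18,n19}; recursion stops.
SUM(d) = 0 + 1 + 1 = 2.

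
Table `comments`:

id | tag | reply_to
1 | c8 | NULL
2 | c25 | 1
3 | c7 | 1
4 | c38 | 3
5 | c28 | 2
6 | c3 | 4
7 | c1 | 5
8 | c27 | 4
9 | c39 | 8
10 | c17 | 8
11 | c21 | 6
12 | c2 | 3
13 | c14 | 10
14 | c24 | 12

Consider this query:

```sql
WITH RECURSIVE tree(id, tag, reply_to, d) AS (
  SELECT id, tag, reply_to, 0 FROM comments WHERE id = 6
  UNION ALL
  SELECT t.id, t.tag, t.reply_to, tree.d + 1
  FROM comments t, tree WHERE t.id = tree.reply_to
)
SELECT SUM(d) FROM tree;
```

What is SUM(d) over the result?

Base: id=6 (c3), reply_to=4, d 0.
Iteration 1: join on id=4 -> c38 (id 4, reply_to=3, d 1).
Iteration 2: join on id=3 -> c7 (id 3, reply_to=1, d 2).
Iteration 3: join on id=1 -> c8 (id 1, reply_to=NULL, d 3).
Iteration 4: reply_to is NULL; no match; recursion stops.
SUM(d) = 0 + 1 + 2 + 3 = 6.

6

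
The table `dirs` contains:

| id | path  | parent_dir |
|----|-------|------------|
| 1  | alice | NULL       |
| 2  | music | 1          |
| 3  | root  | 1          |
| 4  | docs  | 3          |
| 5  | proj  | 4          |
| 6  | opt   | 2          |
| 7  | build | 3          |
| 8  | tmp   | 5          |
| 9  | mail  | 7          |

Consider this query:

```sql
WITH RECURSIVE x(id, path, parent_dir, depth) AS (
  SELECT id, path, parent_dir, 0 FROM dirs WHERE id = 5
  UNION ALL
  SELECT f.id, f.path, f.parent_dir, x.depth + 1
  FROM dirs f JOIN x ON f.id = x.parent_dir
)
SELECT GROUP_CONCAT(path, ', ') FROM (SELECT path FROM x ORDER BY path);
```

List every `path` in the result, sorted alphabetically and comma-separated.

Base: id=5 (proj), parent_dir=4, depth 0.
Iteration 1: join on id=4 -> docs (id 4, parent_dir=3, depth 1).
Iteration 2: join on id=3 -> root (id 3, parent_dir=1, depth 2).
Iteration 3: join on id=1 -> alice (id 1, parent_dir=NULL, depth 3).
Iteration 4: parent_dir is NULL; no match; recursion stops.

alice, docs, proj, root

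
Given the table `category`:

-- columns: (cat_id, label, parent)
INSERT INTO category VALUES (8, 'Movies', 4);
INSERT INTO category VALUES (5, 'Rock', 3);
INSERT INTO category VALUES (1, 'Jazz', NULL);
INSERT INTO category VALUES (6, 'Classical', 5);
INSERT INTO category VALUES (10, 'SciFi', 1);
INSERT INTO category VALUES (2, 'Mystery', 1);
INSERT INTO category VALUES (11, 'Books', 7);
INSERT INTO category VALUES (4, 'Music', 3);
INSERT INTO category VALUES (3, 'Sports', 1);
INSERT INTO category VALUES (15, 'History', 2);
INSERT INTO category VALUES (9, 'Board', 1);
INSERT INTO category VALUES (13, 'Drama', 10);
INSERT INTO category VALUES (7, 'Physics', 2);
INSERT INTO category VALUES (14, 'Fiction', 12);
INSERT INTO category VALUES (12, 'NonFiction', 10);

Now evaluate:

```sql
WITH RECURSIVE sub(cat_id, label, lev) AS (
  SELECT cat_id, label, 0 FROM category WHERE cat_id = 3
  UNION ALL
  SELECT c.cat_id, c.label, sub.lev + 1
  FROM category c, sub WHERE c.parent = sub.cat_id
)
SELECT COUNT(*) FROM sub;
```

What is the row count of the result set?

Base: cat_id=3 (Sports) at lev 0.
Iteration 1: rows with parent in {3} -> Music (id 4, lev 1), Rock (id 5, lev 1).
Iteration 2: rows with parent in {4,5} -> Classical (id 6, lev 2), Movies (id 8, lev 2).
Iteration 3: no rows with parent in {6,8}; recursion stops.
Total rows emitted: 5.

5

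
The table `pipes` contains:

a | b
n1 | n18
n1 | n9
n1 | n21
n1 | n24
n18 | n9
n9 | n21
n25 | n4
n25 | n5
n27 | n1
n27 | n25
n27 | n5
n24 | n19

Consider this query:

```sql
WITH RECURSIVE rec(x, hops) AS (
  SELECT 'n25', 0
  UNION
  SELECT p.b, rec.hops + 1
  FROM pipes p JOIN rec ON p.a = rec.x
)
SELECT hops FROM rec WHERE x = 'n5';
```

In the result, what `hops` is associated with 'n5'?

Base: (n25, hops=0).
Iteration 1: edges from {n25} -> (n4, hops=1), (n5, hops=1).
Iteration 2: no outgoing edges from {n4,n5}; recursion stops.

1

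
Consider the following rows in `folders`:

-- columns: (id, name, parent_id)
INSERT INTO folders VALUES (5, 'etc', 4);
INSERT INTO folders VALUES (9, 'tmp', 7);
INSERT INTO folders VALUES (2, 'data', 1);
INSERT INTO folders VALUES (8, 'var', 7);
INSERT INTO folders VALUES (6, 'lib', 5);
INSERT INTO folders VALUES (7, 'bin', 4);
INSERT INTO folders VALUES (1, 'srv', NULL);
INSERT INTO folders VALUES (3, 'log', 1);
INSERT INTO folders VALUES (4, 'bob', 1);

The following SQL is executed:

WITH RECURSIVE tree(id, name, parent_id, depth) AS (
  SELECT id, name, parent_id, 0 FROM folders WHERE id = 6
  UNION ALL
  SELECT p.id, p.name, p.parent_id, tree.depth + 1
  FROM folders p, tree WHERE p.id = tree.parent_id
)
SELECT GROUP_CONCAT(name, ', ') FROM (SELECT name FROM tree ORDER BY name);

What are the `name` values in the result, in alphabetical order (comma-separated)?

Base: id=6 (lib), parent_id=5, depth 0.
Iteration 1: join on id=5 -> etc (id 5, parent_id=4, depth 1).
Iteration 2: join on id=4 -> bob (id 4, parent_id=1, depth 2).
Iteration 3: join on id=1 -> srv (id 1, parent_id=NULL, depth 3).
Iteration 4: parent_id is NULL; no match; recursion stops.

bob, etc, lib, srv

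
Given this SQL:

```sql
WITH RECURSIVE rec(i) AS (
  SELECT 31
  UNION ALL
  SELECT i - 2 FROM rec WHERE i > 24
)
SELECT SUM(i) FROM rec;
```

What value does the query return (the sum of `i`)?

Base: i=31.
Iteration 1: 31 > 24 holds -> i = 31 - 2 = 29.
Iteration 2: 29 > 24 holds -> i = 29 - 2 = 27.
Iteration 3: 27 > 24 holds -> i = 27 - 2 = 25.
Iteration 4: 25 > 24 holds -> i = 25 - 2 = 23.
Iteration 5: 23 > 24 fails; recursion stops.
SUM(i) = 31 + 29 + 27 + 25 + 23 = 135.

135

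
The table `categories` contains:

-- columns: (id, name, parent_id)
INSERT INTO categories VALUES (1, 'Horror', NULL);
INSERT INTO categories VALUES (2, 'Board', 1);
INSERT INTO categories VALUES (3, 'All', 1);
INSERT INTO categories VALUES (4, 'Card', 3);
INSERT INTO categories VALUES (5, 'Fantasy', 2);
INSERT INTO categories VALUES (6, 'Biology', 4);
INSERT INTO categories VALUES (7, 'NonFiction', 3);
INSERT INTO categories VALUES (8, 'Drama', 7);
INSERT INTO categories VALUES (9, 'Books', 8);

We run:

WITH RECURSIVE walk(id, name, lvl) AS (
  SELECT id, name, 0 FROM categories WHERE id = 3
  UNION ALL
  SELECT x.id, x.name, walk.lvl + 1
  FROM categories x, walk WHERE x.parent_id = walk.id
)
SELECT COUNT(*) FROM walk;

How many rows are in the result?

Base: id=3 (All) at lvl 0.
Iteration 1: rows with parent_id in {3} -> Card (id 4, lvl 1), NonFiction (id 7, lvl 1).
Iteration 2: rows with parent_id in {4,7} -> Biology (id 6, lvl 2), Drama (id 8, lvl 2).
Iteration 3: rows with parent_id in {6,8} -> Books (id 9, lvl 3).
Iteration 4: no rows with parent_id in {9}; recursion stops.
Total rows emitted: 6.

6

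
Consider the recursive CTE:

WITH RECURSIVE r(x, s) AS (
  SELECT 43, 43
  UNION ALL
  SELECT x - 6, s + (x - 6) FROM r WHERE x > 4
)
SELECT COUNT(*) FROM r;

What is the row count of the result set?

Base: x=43, s=43.
Iteration 1: 43 > 4 holds -> x = 43 - 6 = 37, s = 43 + 37 = 80.
Iteration 2: 37 > 4 holds -> x = 37 - 6 = 31, s = 80 + 31 = 111.
Iteration 3: 31 > 4 holds -> x = 31 - 6 = 25, s = 111 + 25 = 136.
Iteration 4: 25 > 4 holds -> x = 25 - 6 = 19, s = 136 + 19 = 155.
Iteration 5: 19 > 4 holds -> x = 19 - 6 = 13, s = 155 + 13 = 168.
Iteration 6: 13 > 4 holds -> x = 13 - 6 = 7, s = 168 + 7 = 175.
Iteration 7: 7 > 4 holds -> x = 7 - 6 = 1, s = 175 + 1 = 176.
Iteration 8: 1 > 4 fails; recursion stops.
Total rows emitted: 8.

8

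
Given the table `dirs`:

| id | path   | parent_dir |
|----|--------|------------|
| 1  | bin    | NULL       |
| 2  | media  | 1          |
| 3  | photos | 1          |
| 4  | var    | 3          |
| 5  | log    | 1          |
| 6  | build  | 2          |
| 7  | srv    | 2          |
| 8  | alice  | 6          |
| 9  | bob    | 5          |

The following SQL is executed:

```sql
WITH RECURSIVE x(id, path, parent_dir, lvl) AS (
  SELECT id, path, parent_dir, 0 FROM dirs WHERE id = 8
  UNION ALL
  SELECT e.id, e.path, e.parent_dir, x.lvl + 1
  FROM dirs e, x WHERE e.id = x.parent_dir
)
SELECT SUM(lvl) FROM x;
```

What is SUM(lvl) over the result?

6

Base: id=8 (alice), parent_dir=6, lvl 0.
Iteration 1: join on id=6 -> build (id 6, parent_dir=2, lvl 1).
Iteration 2: join on id=2 -> media (id 2, parent_dir=1, lvl 2).
Iteration 3: join on id=1 -> bin (id 1, parent_dir=NULL, lvl 3).
Iteration 4: parent_dir is NULL; no match; recursion stops.
SUM(lvl) = 0 + 1 + 2 + 3 = 6.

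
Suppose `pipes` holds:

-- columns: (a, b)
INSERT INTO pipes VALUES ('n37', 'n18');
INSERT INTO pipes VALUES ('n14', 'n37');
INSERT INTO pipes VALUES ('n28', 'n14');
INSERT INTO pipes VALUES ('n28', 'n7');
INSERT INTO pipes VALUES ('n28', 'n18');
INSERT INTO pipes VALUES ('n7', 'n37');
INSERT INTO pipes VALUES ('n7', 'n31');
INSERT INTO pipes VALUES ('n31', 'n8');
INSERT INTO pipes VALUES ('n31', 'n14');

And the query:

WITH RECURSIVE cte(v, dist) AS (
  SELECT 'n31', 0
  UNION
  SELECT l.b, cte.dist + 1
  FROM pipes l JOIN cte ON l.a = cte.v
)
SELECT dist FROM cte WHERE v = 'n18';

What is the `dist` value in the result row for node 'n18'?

Base: (n31, dist=0).
Iteration 1: edges from {n31} -> (n14, dist=1), (n8, dist=1).
Iteration 2: edges from {n14,n8} -> (n37, dist=2).
Iteration 3: edges from {n37} -> (n18, dist=3).
Iteration 4: no outgoing edges from {n18}; recursion stops.

3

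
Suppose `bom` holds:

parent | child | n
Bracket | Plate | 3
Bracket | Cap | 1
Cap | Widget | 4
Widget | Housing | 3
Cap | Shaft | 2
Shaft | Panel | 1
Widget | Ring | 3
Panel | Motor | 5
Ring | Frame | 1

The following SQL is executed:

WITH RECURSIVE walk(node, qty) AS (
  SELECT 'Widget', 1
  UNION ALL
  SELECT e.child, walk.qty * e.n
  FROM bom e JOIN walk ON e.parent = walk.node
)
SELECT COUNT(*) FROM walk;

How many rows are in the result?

Base: (Widget, qty=1).
Iteration 1: components of {Widget} -> Housing = 1*3 = 3, Ring = 1*3 = 3.
Iteration 2: components of {Housing,Ring} -> Frame = 3*1 = 3.
Iteration 3: no further components; recursion stops.
Total rows emitted: 4.

4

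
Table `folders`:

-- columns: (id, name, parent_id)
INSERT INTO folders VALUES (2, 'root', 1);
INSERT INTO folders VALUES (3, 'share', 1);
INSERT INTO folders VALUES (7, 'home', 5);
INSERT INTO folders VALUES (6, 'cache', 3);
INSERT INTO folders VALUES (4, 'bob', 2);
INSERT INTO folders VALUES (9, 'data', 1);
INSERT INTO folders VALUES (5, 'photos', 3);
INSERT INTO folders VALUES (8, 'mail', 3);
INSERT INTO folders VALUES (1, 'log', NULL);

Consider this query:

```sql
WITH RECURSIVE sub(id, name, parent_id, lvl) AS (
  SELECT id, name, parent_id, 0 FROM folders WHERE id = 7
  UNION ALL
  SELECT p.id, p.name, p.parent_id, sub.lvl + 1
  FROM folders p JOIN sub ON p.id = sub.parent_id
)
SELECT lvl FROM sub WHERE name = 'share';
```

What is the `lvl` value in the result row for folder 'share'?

Base: id=7 (home), parent_id=5, lvl 0.
Iteration 1: join on id=5 -> photos (id 5, parent_id=3, lvl 1).
Iteration 2: join on id=3 -> share (id 3, parent_id=1, lvl 2).
Iteration 3: join on id=1 -> log (id 1, parent_id=NULL, lvl 3).
Iteration 4: parent_id is NULL; no match; recursion stops.

2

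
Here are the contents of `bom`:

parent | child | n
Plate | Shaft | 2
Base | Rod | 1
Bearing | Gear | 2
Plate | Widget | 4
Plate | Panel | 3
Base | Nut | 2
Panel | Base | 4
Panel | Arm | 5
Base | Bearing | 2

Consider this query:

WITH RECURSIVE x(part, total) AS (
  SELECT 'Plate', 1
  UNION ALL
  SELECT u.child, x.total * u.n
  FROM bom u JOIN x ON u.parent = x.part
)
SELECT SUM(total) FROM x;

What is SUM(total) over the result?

145

Base: (Plate, total=1).
Iteration 1: components of {Plate} -> Panel = 1*3 = 3, Shaft = 1*2 = 2, Widget = 1*4 = 4.
Iteration 2: components of {Panel,Shaft,Widget} -> Arm = 3*5 = 15, Base = 3*4 = 12.
Iteration 3: components of {Arm,Base} -> Bearing = 12*2 = 24, Nut = 12*2 = 24, Rod = 12*1 = 12.
Iteration 4: components of {Bearing,Nut,Rod} -> Gear = 24*2 = 48.
Iteration 5: no further components; recursion stops.
SUM(total) = 1 + 3 + 4 + 2 + 12 + 15 + 24 + 24 + 12 + 48 = 145.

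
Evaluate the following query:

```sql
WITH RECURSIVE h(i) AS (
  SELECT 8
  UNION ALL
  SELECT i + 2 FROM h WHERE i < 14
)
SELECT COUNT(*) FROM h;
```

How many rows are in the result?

4

Base: i=8.
Iteration 1: 8 < 14 holds -> i = 8 + 2 = 10.
Iteration 2: 10 < 14 holds -> i = 10 + 2 = 12.
Iteration 3: 12 < 14 holds -> i = 12 + 2 = 14.
Iteration 4: 14 < 14 fails; recursion stops.
Total rows emitted: 4.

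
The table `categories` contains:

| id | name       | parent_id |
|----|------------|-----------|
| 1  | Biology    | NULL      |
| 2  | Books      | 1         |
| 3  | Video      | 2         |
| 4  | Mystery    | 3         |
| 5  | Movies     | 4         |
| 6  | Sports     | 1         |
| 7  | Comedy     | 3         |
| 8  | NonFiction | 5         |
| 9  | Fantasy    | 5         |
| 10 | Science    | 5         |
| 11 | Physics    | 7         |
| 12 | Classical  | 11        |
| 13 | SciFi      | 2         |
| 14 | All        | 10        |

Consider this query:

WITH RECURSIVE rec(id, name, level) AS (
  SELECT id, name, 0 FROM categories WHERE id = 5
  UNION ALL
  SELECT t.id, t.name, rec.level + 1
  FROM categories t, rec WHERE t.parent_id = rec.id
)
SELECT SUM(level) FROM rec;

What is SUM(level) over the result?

Base: id=5 (Movies) at level 0.
Iteration 1: rows with parent_id in {5} -> NonFiction (id 8, level 1), Fantasy (id 9, level 1), Science (id 10, level 1).
Iteration 2: rows with parent_id in {8,9,10} -> All (id 14, level 2).
Iteration 3: no rows with parent_id in {14}; recursion stops.
SUM(level) = 0 + 1 + 1 + 1 + 2 = 5.

5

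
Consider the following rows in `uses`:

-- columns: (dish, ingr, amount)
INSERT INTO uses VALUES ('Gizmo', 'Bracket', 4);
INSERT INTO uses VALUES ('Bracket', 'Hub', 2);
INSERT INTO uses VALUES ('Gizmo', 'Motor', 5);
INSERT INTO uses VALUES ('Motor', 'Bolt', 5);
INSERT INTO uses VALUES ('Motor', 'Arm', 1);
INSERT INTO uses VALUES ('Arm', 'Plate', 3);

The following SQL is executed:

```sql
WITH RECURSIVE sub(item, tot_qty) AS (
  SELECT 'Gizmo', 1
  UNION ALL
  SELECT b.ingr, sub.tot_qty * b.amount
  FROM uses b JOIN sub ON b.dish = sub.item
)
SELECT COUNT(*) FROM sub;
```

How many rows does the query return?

7

Base: (Gizmo, tot_qty=1).
Iteration 1: components of {Gizmo} -> Bracket = 1*4 = 4, Motor = 1*5 = 5.
Iteration 2: components of {Bracket,Motor} -> Arm = 5*1 = 5, Bolt = 5*5 = 25, Hub = 4*2 = 8.
Iteration 3: components of {Arm,Bolt,Hub} -> Plate = 5*3 = 15.
Iteration 4: no further components; recursion stops.
Total rows emitted: 7.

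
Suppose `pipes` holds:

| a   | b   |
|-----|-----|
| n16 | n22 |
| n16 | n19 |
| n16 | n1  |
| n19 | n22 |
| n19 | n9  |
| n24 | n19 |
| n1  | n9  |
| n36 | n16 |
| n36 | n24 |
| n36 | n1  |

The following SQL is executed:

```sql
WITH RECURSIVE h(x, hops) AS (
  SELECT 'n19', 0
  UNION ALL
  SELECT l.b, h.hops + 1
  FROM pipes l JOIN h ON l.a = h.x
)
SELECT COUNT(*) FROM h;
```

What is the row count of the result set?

Base: (n19, hops=0).
Iteration 1: edges from {n19} -> (n22, hops=1), (n9, hops=1).
Iteration 2: no outgoing edges from {n22,n9}; recursion stops.
Total rows emitted: 3.

3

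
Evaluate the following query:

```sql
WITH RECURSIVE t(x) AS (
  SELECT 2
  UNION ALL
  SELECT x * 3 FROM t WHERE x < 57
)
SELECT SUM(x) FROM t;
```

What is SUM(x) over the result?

242

Base: x=2.
Iteration 1: 2 < 57 holds -> x = 2 * 3 = 6.
Iteration 2: 6 < 57 holds -> x = 6 * 3 = 18.
Iteration 3: 18 < 57 holds -> x = 18 * 3 = 54.
Iteration 4: 54 < 57 holds -> x = 54 * 3 = 162.
Iteration 5: 162 < 57 fails; recursion stops.
SUM(x) = 2 + 6 + 18 + 54 + 162 = 242.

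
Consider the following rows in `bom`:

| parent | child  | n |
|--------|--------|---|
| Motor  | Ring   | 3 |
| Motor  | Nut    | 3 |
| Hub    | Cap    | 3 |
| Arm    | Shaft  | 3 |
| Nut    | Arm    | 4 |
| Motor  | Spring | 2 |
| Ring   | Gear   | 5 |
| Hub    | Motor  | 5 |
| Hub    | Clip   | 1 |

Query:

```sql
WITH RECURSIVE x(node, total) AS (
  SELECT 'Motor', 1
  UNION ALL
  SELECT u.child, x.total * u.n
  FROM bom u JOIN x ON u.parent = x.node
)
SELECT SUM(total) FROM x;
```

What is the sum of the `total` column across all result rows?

Base: (Motor, total=1).
Iteration 1: components of {Motor} -> Nut = 1*3 = 3, Ring = 1*3 = 3, Spring = 1*2 = 2.
Iteration 2: components of {Nut,Ring,Spring} -> Arm = 3*4 = 12, Gear = 3*5 = 15.
Iteration 3: components of {Arm,Gear} -> Shaft = 12*3 = 36.
Iteration 4: no further components; recursion stops.
SUM(total) = 1 + 2 + 3 + 3 + 15 + 12 + 36 = 72.

72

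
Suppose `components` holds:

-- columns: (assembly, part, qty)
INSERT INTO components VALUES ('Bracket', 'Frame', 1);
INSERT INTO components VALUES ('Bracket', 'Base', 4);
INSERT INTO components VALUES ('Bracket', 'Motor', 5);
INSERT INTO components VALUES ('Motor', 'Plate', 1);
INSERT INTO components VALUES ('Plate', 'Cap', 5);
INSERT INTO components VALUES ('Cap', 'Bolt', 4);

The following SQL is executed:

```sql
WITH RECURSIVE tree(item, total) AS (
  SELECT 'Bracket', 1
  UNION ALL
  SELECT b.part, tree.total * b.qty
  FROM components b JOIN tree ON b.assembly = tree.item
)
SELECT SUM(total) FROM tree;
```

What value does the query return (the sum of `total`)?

141

Base: (Bracket, total=1).
Iteration 1: components of {Bracket} -> Base = 1*4 = 4, Frame = 1*1 = 1, Motor = 1*5 = 5.
Iteration 2: components of {Base,Frame,Motor} -> Plate = 5*1 = 5.
Iteration 3: components of {Plate} -> Cap = 5*5 = 25.
Iteration 4: components of {Cap} -> Bolt = 25*4 = 100.
Iteration 5: no further components; recursion stops.
SUM(total) = 1 + 1 + 4 + 5 + 5 + 25 + 100 = 141.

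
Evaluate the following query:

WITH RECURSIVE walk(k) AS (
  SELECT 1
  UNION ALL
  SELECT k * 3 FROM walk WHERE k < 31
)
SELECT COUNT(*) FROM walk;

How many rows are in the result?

5

Base: k=1.
Iteration 1: 1 < 31 holds -> k = 1 * 3 = 3.
Iteration 2: 3 < 31 holds -> k = 3 * 3 = 9.
Iteration 3: 9 < 31 holds -> k = 9 * 3 = 27.
Iteration 4: 27 < 31 holds -> k = 27 * 3 = 81.
Iteration 5: 81 < 31 fails; recursion stops.
Total rows emitted: 5.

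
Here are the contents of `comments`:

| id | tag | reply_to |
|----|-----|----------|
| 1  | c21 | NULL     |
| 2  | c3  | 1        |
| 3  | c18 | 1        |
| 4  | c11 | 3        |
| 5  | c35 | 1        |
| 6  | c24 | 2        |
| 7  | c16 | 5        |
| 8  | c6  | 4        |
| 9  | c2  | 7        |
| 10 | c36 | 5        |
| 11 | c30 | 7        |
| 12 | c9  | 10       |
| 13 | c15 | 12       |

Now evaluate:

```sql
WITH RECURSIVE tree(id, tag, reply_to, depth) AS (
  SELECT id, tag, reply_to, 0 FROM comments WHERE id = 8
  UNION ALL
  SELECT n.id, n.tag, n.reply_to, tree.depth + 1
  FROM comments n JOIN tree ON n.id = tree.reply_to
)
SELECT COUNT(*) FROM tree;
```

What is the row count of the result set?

4

Base: id=8 (c6), reply_to=4, depth 0.
Iteration 1: join on id=4 -> c11 (id 4, reply_to=3, depth 1).
Iteration 2: join on id=3 -> c18 (id 3, reply_to=1, depth 2).
Iteration 3: join on id=1 -> c21 (id 1, reply_to=NULL, depth 3).
Iteration 4: reply_to is NULL; no match; recursion stops.
Total rows emitted: 4.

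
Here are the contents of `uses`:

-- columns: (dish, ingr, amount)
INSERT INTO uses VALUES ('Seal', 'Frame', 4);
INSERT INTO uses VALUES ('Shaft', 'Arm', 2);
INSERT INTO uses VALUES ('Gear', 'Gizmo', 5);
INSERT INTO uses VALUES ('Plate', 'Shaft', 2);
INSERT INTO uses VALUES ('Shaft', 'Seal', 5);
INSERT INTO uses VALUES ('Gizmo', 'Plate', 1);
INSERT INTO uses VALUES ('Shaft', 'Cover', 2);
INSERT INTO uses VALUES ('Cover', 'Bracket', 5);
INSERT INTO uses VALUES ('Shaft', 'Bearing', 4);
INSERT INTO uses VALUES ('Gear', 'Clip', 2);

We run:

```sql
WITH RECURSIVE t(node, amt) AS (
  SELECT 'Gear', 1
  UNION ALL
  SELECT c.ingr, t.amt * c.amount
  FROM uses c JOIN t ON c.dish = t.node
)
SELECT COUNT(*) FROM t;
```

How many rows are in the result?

11

Base: (Gear, amt=1).
Iteration 1: components of {Gear} -> Clip = 1*2 = 2, Gizmo = 1*5 = 5.
Iteration 2: components of {Clip,Gizmo} -> Plate = 5*1 = 5.
Iteration 3: components of {Plate} -> Shaft = 5*2 = 10.
Iteration 4: components of {Shaft} -> Arm = 10*2 = 20, Bearing = 10*4 = 40, Cover = 10*2 = 20, Seal = 10*5 = 50.
Iteration 5: components of {Arm,Bearing,Cover,Seal} -> Bracket = 20*5 = 100, Frame = 50*4 = 200.
Iteration 6: no further components; recursion stops.
Total rows emitted: 11.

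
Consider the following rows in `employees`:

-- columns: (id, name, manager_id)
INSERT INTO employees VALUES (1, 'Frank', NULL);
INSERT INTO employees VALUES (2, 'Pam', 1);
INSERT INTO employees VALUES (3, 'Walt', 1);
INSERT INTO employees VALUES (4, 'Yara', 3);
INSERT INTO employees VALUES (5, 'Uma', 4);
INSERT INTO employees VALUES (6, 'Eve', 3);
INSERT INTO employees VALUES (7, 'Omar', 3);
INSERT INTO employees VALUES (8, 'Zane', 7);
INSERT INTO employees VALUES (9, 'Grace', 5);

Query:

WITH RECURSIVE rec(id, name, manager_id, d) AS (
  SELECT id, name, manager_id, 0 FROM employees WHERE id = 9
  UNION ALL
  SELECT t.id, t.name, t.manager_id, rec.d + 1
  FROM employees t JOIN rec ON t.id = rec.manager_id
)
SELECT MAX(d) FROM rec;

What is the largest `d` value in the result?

4

Base: id=9 (Grace), manager_id=5, d 0.
Iteration 1: join on id=5 -> Uma (id 5, manager_id=4, d 1).
Iteration 2: join on id=4 -> Yara (id 4, manager_id=3, d 2).
Iteration 3: join on id=3 -> Walt (id 3, manager_id=1, d 3).
Iteration 4: join on id=1 -> Frank (id 1, manager_id=NULL, d 4).
Iteration 5: manager_id is NULL; no match; recursion stops.
d values: 0, 1, 2, 3, 4; the maximum is 4.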